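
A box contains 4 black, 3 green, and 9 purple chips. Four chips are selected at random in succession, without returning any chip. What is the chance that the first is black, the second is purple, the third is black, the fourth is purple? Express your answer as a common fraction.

9/455

Multiply the conditional probability of each draw in order, without replacement, so each draw removes one from its color and from the total.
P = (4/16) · (9/15) · (3/14) · (8/13) = 9/455 ≈ 0.0198.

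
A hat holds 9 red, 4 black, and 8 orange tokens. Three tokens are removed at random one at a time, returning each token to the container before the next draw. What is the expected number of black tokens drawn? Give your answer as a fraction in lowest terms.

By linearity of expectation, E[X] = Σ P(draw i is black); each independent draw has P(black) = 4/21.
E[X] = 3 · 4/21 = 4/7 ≈ 0.5714.

4/7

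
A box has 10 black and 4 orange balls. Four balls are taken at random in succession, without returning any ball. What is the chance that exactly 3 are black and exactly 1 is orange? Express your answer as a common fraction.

Unordered draws without replacement: count favorable combinations over C(14,4).
Favorable = C(10,3) · C(4,1) = 480; total = C(14,4) = 1001.
P = 480/1001 = 480/1001 ≈ 0.4795.

480/1001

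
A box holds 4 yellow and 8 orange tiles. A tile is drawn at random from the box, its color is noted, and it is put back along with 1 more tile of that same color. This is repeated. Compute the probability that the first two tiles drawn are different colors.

16/39

Either yellow then orange, or orange then yellow; after the first draw the total is 13.
P = (4/12)·(8/13) + (8/12)·(4/13) = 16/39 ≈ 0.4103.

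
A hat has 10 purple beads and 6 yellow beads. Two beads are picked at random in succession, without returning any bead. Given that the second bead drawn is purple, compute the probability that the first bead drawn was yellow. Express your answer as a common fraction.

2/5

P(first=yellow and the second bead drawn is purple) = (6/16)·(10/15) = 1/4.
P(the second bead drawn is purple) = Σ over first color = 3/8 + 1/4 = 5/8.
By Bayes, P(first=yellow | the second bead drawn is purple) = 1/4 / 5/8 = 2/5 ≈ 0.4000.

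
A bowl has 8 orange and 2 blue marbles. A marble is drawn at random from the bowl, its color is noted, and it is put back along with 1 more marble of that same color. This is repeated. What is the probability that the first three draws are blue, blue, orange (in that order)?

Track the composition after each reinforcement of +1.
P = (2/10) · (3/11) · (8/12) = 2/55 ≈ 0.0364.

2/55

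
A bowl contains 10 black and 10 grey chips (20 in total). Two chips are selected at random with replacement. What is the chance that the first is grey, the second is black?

Multiply the conditional probability of each draw in order, with replacement (the composition resets each draw).
P = (10/20) · (10/20) = 1/4 ≈ 0.2500.

1/4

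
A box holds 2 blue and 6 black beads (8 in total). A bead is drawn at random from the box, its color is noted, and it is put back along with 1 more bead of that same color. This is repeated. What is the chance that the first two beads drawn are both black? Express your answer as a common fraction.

7/12

After a black draw the box holds 7 black out of 9.
P = (6/8)·(7/9) = 7/12 ≈ 0.5833.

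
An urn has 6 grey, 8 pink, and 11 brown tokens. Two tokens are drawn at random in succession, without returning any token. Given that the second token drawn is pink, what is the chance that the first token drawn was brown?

11/24

P(first=brown and the second token drawn is pink) = (11/25)·(8/24) = 11/75.
P(the second token drawn is pink) = Σ over first color = 2/25 + 7/75 + 11/75 = 8/25.
By Bayes, P(first=brown | the second token drawn is pink) = 11/75 / 8/25 = 11/24 ≈ 0.4583.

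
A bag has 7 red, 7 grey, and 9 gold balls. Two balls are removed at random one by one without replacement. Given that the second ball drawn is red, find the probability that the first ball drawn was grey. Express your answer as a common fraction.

7/22

P(first=grey and the second ball drawn is red) = (7/23)·(7/22) = 49/506.
P(the second ball drawn is red) = Σ over first color = 21/253 + 49/506 + 63/506 = 7/23.
By Bayes, P(first=grey | the second ball drawn is red) = 49/506 / 7/23 = 7/22 ≈ 0.3182.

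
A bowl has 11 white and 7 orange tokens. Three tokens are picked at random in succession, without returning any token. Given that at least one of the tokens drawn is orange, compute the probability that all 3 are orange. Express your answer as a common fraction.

P(all 3 orange) = C(7,3)/C(18,3) = 35/816; P(at least one orange) = 1 − C(11,3)/C(18,3) = 217/272.
Since 'all 3 orange' ⊆ 'at least one orange', P(all 3 | at least one) = 35/816 / 217/272 = 5/93 ≈ 0.0538.

5/93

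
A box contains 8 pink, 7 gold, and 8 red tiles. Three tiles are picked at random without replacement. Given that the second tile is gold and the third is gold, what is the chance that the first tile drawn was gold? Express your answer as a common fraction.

5/21

P(first=gold and the second tile is gold and the third is gold) = (7/23)·(6/22)·(5/21) = 5/253.
P(E) = Σ over first color = 8/253 + 5/253 + 8/253 = 21/253.
By Bayes, P(first=gold | E) = 5/253 / 21/253 = 5/21 ≈ 0.2381.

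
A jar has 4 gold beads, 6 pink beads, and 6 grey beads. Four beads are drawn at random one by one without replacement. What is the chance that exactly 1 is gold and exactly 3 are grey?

4/91

Unordered draws without replacement: count favorable combinations over C(16,4).
Favorable = C(4,1) · C(6,0) · C(6,3) = 80; total = C(16,4) = 1820.
P = 80/1820 = 4/91 ≈ 0.0440.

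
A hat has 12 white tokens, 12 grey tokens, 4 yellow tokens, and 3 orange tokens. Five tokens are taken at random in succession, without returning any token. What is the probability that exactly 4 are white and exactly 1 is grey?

220/6293

Unordered draws without replacement: count favorable combinations over C(31,5).
Favorable = C(12,4) · C(12,1) · C(4,0) · C(3,0) = 5940; total = C(31,5) = 169911.
P = 5940/169911 = 220/6293 ≈ 0.0350.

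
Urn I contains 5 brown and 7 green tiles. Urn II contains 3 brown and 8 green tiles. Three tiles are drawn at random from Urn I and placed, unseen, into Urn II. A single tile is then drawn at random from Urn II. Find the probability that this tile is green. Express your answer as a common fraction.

Condition on how many of the transferred tiles are green (from Urn I: 7 green of 12; then Urn II has 14 total).
  0 green: C(7,0)C(5,3)/C(12,3) = 1/22; then P = 8/14
  1 green: C(7,1)C(5,2)/C(12,3) = 7/22; then P = 9/14
  2 green: C(7,2)C(5,1)/C(12,3) = 21/44; then P = 10/14
  3 green: C(7,3)C(5,0)/C(12,3) = 7/44; then P = 11/14
P(green from Urn II) = 39/56 ≈ 0.6964.

39/56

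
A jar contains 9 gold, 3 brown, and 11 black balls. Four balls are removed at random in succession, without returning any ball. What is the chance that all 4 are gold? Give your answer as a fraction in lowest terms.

18/1265

Unordered draws without replacement: count favorable combinations over C(23,4).
Favorable = C(9,4) · C(3,0) · C(11,0) = 126; total = C(23,4) = 8855.
P = 126/8855 = 18/1265 ≈ 0.0142.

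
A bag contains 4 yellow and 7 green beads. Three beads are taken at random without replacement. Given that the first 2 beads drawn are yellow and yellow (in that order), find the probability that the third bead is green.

7/9

After removing 2 yellow, the bag has 7 green out of 9 remaining.
P(third is green | given) = 7/9 ≈ 0.7778.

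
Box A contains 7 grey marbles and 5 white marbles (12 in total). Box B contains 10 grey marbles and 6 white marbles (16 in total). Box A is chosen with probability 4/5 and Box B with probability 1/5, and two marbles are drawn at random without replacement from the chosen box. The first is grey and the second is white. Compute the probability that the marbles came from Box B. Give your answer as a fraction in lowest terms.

P(E | Box A) = 35/132; P(E | Box B) = 1/4.
P(E) = 4/5·35/132 + 1/5·1/4 = 173/660.
By Bayes' rule, P(Box B | E) = 1/20 / 173/660 = 33/173 ≈ 0.1908.

33/173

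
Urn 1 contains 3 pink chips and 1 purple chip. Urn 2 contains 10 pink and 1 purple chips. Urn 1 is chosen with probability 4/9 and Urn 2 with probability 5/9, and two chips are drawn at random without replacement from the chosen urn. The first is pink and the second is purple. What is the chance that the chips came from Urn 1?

11/16

P(E | Urn 1) = 1/4; P(E | Urn 2) = 1/11.
P(E) = 4/9·1/4 + 5/9·1/11 = 16/99.
By Bayes' rule, P(Urn 1 | E) = 1/9 / 16/99 = 11/16 ≈ 0.6875.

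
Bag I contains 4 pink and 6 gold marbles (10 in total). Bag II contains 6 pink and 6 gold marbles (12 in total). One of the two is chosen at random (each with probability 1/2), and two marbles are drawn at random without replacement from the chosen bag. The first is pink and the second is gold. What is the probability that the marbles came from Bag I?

44/89

P(E | Bag I) = 4/15; P(E | Bag II) = 3/11.
P(E) = 1/2·4/15 + 1/2·3/11 = 89/330.
By Bayes' rule, P(Bag I | E) = 2/15 / 89/330 = 44/89 ≈ 0.4944.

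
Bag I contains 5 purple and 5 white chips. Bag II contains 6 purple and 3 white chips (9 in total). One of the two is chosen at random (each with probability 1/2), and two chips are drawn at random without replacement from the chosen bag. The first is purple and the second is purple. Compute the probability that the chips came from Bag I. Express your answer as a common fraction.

P(E | Bag I) = 2/9; P(E | Bag II) = 5/12.
P(E) = 1/2·2/9 + 1/2·5/12 = 23/72.
By Bayes' rule, P(Bag I | E) = 1/9 / 23/72 = 8/23 ≈ 0.3478.

8/23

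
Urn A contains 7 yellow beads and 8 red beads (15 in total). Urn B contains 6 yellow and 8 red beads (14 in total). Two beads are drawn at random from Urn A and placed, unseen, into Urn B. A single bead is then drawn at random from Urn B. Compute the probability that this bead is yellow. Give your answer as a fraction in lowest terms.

Condition on how many of the transferred beads are yellow (from Urn A: 7 yellow of 15; then Urn B has 16 total).
  0 yellow: C(7,0)C(8,2)/C(15,2) = 4/15; then P = 6/16
  1 yellow: C(7,1)C(8,1)/C(15,2) = 8/15; then P = 7/16
  2 yellow: C(7,2)C(8,0)/C(15,2) = 1/5; then P = 8/16
P(yellow from Urn B) = 13/30 ≈ 0.4333.

13/30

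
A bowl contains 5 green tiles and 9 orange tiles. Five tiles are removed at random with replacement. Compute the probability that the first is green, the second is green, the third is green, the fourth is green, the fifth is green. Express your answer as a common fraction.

3125/537824

Multiply the conditional probability of each draw in order, with replacement (the composition resets each draw).
P = (5/14) · (5/14) · (5/14) · (5/14) · (5/14) = 3125/537824 ≈ 0.0058.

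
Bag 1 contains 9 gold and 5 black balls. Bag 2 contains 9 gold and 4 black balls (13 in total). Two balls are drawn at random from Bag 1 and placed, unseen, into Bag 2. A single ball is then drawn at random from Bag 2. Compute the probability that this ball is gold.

24/35

Condition on how many of the transferred balls are gold (from Bag 1: 9 gold of 14; then Bag 2 has 15 total).
  0 gold: C(9,0)C(5,2)/C(14,2) = 10/91; then P = 9/15
  1 gold: C(9,1)C(5,1)/C(14,2) = 45/91; then P = 10/15
  2 gold: C(9,2)C(5,0)/C(14,2) = 36/91; then P = 11/15
P(gold from Bag 2) = 24/35 ≈ 0.6857.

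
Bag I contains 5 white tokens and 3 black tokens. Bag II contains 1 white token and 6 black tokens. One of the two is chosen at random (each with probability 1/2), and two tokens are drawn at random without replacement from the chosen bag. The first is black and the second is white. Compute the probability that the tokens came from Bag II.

8/23

P(E | Bag I) = 15/56; P(E | Bag II) = 1/7.
P(E) = 1/2·15/56 + 1/2·1/7 = 23/112.
By Bayes' rule, P(Bag II | E) = 1/14 / 23/112 = 8/23 ≈ 0.3478.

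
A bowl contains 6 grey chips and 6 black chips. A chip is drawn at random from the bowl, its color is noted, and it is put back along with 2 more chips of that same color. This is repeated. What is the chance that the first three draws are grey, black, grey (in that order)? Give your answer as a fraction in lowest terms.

3/28

Track the composition after each reinforcement of +2.
P = (6/12) · (6/14) · (8/16) = 3/28 ≈ 0.1071.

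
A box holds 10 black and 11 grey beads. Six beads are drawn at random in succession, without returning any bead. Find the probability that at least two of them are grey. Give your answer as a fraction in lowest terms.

Sum the hypergeometric tail for j = 2,…,6 grey beads.
Favorable = C(11,2)·C(10,4) + C(11,3)·C(10,3) + C(11,4)·C(10,2) + C(11,5)·C(10,1) + C(11,6)·C(10,0) = 51282; total = C(21,6) = 54264.
P = 51282/54264 = 1221/1292 ≈ 0.9450.

1221/1292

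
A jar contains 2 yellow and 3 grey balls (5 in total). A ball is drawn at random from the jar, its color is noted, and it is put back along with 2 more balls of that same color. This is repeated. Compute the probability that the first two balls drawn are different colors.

Either yellow then grey, or grey then yellow; after the first draw the total is 7.
P = (2/5)·(3/7) + (3/5)·(2/7) = 12/35 ≈ 0.3429.

12/35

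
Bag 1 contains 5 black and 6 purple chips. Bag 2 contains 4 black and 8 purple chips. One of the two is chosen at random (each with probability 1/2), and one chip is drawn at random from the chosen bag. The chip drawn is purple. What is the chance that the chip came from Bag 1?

P(purple | Bag 1) = 6/11; P(purple | Bag 2) = 2/3.
P(purple) = 1/2·6/11 + 1/2·2/3 = 20/33.
By Bayes' rule, P(Bag 1 | purple) = 3/11 / 20/33 = 9/20 ≈ 0.4500.

9/20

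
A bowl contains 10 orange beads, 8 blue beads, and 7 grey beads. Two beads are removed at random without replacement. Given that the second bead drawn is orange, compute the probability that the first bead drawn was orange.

3/8

P(first=orange and the second bead drawn is orange) = (10/25)·(9/24) = 3/20.
P(the second bead drawn is orange) = Σ over first color = 3/20 + 2/15 + 7/60 = 2/5.
By Bayes, P(first=orange | the second bead drawn is orange) = 3/20 / 2/5 = 3/8 ≈ 0.3750.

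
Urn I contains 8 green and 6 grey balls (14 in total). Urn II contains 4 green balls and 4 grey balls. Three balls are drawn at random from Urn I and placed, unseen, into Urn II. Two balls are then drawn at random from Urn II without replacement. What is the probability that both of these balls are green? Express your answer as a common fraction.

114/455

Condition on how many of the transferred balls are green (from Urn I: 8 green of 14; then Urn II has 11 total).
  0 green: C(8,0)C(6,3)/C(14,3) = 5/91; then P = C(4,2)/C(11,2) = 6/55
  1 green: C(8,1)C(6,2)/C(14,3) = 30/91; then P = C(5,2)/C(11,2) = 2/11
  2 green: C(8,2)C(6,1)/C(14,3) = 6/13; then P = C(6,2)/C(11,2) = 3/11
  3 green: C(8,3)C(6,0)/C(14,3) = 2/13; then P = C(7,2)/C(11,2) = 21/55
P(both green) = 114/455 ≈ 0.2505.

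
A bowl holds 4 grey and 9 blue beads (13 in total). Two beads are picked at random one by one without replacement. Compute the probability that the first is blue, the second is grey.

Multiply the conditional probability of each draw in order, without replacement, so each draw removes one from its color and from the total.
P = (9/13) · (4/12) = 3/13 ≈ 0.2308.

3/13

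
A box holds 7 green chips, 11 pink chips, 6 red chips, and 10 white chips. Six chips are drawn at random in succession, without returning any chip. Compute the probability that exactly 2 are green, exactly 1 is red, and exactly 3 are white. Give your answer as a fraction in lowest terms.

Unordered draws without replacement: count favorable combinations over C(34,6).
Favorable = C(7,2) · C(11,0) · C(6,1) · C(10,3) = 15120; total = C(34,6) = 1344904.
P = 15120/1344904 = 1890/168113 ≈ 0.0112.

1890/168113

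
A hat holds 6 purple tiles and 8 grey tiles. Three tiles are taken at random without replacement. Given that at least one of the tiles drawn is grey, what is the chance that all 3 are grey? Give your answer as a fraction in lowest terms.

7/43

P(all 3 grey) = C(8,3)/C(14,3) = 2/13; P(at least one grey) = 1 − C(6,3)/C(14,3) = 86/91.
Since 'all 3 grey' ⊆ 'at least one grey', P(all 3 | at least one) = 2/13 / 86/91 = 7/43 ≈ 0.1628.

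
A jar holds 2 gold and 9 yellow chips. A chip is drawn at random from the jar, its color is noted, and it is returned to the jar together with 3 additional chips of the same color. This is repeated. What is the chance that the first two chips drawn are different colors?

Either yellow then gold, or gold then yellow; after the first draw the total is 14.
P = (9/11)·(2/14) + (2/11)·(9/14) = 18/77 ≈ 0.2338.

18/77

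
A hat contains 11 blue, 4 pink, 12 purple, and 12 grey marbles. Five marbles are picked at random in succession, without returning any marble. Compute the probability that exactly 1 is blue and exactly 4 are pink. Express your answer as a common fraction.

Unordered draws without replacement: count favorable combinations over C(39,5).
Favorable = C(11,1) · C(4,4) · C(12,0) · C(12,0) = 11; total = C(39,5) = 575757.
P = 11/575757 = 11/575757 ≈ 0.0000.

11/575757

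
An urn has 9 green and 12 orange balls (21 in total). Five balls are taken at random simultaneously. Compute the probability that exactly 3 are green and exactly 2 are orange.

88/323

Unordered draws without replacement: count favorable combinations over C(21,5).
Favorable = C(9,3) · C(12,2) = 5544; total = C(21,5) = 20349.
P = 5544/20349 = 88/323 ≈ 0.2724.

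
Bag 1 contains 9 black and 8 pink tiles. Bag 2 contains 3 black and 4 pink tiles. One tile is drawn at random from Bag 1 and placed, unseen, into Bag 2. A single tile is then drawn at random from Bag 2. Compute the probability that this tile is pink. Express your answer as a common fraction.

Condition on how many of the transferred tiles are pink (from Bag 1: 8 pink of 17; then Bag 2 has 8 total).
  0 pink: C(8,0)C(9,1)/C(17,1) = 9/17; then P = 4/8
  1 pink: C(8,1)C(9,0)/C(17,1) = 8/17; then P = 5/8
P(pink from Bag 2) = 19/34 ≈ 0.5588.

19/34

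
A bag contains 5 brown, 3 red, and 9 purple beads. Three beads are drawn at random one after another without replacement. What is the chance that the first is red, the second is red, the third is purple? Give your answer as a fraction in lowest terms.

9/680

Multiply the conditional probability of each draw in order, without replacement, so each draw removes one from its color and from the total.
P = (3/17) · (2/16) · (9/15) = 9/680 ≈ 0.0132.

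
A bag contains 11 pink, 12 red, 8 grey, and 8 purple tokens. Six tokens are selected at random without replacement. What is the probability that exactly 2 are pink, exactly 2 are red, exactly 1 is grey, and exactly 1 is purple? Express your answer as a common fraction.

77440/1087541

Unordered draws without replacement: count favorable combinations over C(39,6).
Favorable = C(11,2) · C(12,2) · C(8,1) · C(8,1) = 232320; total = C(39,6) = 3262623.
P = 232320/3262623 = 77440/1087541 ≈ 0.0712.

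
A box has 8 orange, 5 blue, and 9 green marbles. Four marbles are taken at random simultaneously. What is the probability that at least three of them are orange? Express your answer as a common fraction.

Sum the hypergeometric tail for j = 3,…,4 orange marbles.
Favorable = C(8,3)·C(14,1) + C(8,4)·C(14,0) = 854; total = C(22,4) = 7315.
P = 854/7315 = 122/1045 ≈ 0.1167.

122/1045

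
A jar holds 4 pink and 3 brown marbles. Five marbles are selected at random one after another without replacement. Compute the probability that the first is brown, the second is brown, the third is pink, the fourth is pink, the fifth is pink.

2/35

Multiply the conditional probability of each draw in order, without replacement, so each draw removes one from its color and from the total.
P = (3/7) · (2/6) · (4/5) · (3/4) · (2/3) = 2/35 ≈ 0.0571.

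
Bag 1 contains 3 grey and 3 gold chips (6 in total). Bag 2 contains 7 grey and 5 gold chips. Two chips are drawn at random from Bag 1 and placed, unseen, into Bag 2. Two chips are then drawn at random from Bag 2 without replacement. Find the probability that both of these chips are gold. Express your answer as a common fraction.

76/455

Condition on how many of the transferred chips are gold (from Bag 1: 3 gold of 6; then Bag 2 has 14 total).
  0 gold: C(3,0)C(3,2)/C(6,2) = 1/5; then P = C(5,2)/C(14,2) = 10/91
  1 gold: C(3,1)C(3,1)/C(6,2) = 3/5; then P = C(6,2)/C(14,2) = 15/91
  2 gold: C(3,2)C(3,0)/C(6,2) = 1/5; then P = C(7,2)/C(14,2) = 3/13
P(both gold) = 76/455 ≈ 0.1670.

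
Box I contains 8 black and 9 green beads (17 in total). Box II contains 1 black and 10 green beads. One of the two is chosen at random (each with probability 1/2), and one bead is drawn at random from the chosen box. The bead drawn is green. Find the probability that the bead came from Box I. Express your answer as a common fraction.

P(green | Box I) = 9/17; P(green | Box II) = 10/11.
P(green) = 1/2·9/17 + 1/2·10/11 = 269/374.
By Bayes' rule, P(Box I | green) = 9/34 / 269/374 = 99/269 ≈ 0.3680.

99/269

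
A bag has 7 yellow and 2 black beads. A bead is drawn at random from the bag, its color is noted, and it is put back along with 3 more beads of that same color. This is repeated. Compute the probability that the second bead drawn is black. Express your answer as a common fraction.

Condition on the first draw. If first is black (prob 2/9), second-black has prob (5)/(12); if not (prob 7/9), it has prob 2/(12).
P = (2/9)·(5/12) + (7/9)·(2/12) = 2/9 ≈ 0.2222.

2/9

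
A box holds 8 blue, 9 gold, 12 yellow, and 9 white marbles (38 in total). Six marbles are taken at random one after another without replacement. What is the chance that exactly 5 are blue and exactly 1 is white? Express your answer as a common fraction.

Unordered draws without replacement: count favorable combinations over C(38,6).
Favorable = C(8,5) · C(9,0) · C(12,0) · C(9,1) = 504; total = C(38,6) = 2760681.
P = 504/2760681 = 24/131461 ≈ 0.0002.

24/131461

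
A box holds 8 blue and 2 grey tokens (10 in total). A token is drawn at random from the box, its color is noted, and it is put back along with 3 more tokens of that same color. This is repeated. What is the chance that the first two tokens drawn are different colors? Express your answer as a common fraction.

Either blue then grey, or grey then blue; after the first draw the total is 13.
P = (8/10)·(2/13) + (2/10)·(8/13) = 16/65 ≈ 0.2462.

16/65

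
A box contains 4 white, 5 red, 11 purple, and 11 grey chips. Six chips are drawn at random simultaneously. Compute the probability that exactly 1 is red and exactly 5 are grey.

110/35061

Unordered draws without replacement: count favorable combinations over C(31,6).
Favorable = C(4,0) · C(5,1) · C(11,0) · C(11,5) = 2310; total = C(31,6) = 736281.
P = 2310/736281 = 110/35061 ≈ 0.0031.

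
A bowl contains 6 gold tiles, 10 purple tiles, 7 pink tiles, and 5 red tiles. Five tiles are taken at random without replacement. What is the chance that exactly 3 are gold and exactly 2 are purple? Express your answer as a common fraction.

5/546

Unordered draws without replacement: count favorable combinations over C(28,5).
Favorable = C(6,3) · C(10,2) · C(7,0) · C(5,0) = 900; total = C(28,5) = 98280.
P = 900/98280 = 5/546 ≈ 0.0092.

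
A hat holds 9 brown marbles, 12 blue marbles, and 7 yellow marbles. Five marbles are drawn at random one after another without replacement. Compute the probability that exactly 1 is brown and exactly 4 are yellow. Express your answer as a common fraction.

1/312

Unordered draws without replacement: count favorable combinations over C(28,5).
Favorable = C(9,1) · C(12,0) · C(7,4) = 315; total = C(28,5) = 98280.
P = 315/98280 = 1/312 ≈ 0.0032.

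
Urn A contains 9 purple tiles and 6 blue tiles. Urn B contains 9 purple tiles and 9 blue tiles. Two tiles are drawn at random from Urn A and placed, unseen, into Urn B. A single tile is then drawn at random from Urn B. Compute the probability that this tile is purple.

51/100

Condition on how many of the transferred tiles are purple (from Urn A: 9 purple of 15; then Urn B has 20 total).
  0 purple: C(9,0)C(6,2)/C(15,2) = 1/7; then P = 9/20
  1 purple: C(9,1)C(6,1)/C(15,2) = 18/35; then P = 10/20
  2 purple: C(9,2)C(6,0)/C(15,2) = 12/35; then P = 11/20
P(purple from Urn B) = 51/100 ≈ 0.5100.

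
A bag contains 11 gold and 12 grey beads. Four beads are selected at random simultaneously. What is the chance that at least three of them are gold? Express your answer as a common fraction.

Sum the hypergeometric tail for j = 3,…,4 gold beads.
Favorable = C(11,3)·C(12,1) + C(11,4)·C(12,0) = 2310; total = C(23,4) = 8855.
P = 2310/8855 = 6/23 ≈ 0.2609.

6/23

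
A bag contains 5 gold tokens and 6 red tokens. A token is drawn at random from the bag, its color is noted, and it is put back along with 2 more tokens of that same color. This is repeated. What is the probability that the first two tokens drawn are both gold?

After a gold draw the bag holds 7 gold out of 13.
P = (5/11)·(7/13) = 35/143 ≈ 0.2448.

35/143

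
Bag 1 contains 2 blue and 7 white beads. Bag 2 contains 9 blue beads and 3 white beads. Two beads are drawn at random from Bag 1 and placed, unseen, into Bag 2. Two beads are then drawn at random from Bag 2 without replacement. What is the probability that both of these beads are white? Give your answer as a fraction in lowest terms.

33/364

Condition on how many of the transferred beads are white (from Bag 1: 7 white of 9; then Bag 2 has 14 total).
  0 white: C(7,0)C(2,2)/C(9,2) = 1/36; then P = C(3,2)/C(14,2) = 3/91
  1 white: C(7,1)C(2,1)/C(9,2) = 7/18; then P = C(4,2)/C(14,2) = 6/91
  2 white: C(7,2)C(2,0)/C(9,2) = 7/12; then P = C(5,2)/C(14,2) = 10/91
P(both white) = 33/364 ≈ 0.0907.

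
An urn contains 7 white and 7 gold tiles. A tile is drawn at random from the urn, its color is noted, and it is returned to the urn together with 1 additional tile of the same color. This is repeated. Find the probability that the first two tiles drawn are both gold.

4/15

After a gold draw the urn holds 8 gold out of 15.
P = (7/14)·(8/15) = 4/15 ≈ 0.2667.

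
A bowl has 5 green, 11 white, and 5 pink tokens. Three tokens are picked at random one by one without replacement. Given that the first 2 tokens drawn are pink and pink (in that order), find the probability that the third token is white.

After removing 2 pink, the bowl has 11 white out of 19 remaining.
P(third is white | given) = 11/19 ≈ 0.5789.

11/19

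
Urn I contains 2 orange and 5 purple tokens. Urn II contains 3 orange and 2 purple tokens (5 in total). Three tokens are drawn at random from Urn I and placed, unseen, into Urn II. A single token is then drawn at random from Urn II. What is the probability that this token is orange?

27/56

Condition on how many of the transferred tokens are orange (from Urn I: 2 orange of 7; then Urn II has 8 total).
  0 orange: C(2,0)C(5,3)/C(7,3) = 2/7; then P = 3/8
  1 orange: C(2,1)C(5,2)/C(7,3) = 4/7; then P = 4/8
  2 orange: C(2,2)C(5,1)/C(7,3) = 1/7; then P = 5/8
P(orange from Urn II) = 27/56 ≈ 0.4821.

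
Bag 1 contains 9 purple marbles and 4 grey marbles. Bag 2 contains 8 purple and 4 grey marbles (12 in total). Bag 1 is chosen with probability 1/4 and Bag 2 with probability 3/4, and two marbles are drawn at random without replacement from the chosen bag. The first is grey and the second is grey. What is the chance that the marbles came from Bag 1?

P(E | Bag 1) = 1/13; P(E | Bag 2) = 1/11.
P(E) = 1/4·1/13 + 3/4·1/11 = 25/286.
By Bayes' rule, P(Bag 1 | E) = 1/52 / 25/286 = 11/50 ≈ 0.2200.

11/50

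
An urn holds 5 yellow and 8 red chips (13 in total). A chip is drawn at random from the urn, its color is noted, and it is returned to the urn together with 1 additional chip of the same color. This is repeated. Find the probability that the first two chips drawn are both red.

After a red draw the urn holds 9 red out of 14.
P = (8/13)·(9/14) = 36/91 ≈ 0.3956.

36/91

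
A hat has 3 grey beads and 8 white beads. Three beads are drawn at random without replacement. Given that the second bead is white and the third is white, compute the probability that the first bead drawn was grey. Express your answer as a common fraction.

P(first=grey and the second bead is white and the third is white) = (3/11)·(8/10)·(7/9) = 28/165.
P(E) = Σ over first color = 28/165 + 56/165 = 28/55.
By Bayes, P(first=grey | E) = 28/165 / 28/55 = 1/3 ≈ 0.3333.

1/3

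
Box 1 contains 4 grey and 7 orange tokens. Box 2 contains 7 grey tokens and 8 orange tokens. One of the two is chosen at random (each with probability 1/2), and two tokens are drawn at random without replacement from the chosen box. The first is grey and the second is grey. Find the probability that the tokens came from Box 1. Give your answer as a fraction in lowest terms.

6/17

P(E | Box 1) = 6/55; P(E | Box 2) = 1/5.
P(E) = 1/2·6/55 + 1/2·1/5 = 17/110.
By Bayes' rule, P(Box 1 | E) = 3/55 / 17/110 = 6/17 ≈ 0.3529.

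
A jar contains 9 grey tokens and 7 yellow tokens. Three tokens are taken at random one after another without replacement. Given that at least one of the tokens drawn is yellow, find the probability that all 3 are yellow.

5/68

P(all 3 yellow) = C(7,3)/C(16,3) = 1/16; P(at least one yellow) = 1 − C(9,3)/C(16,3) = 17/20.
Since 'all 3 yellow' ⊆ 'at least one yellow', P(all 3 | at least one) = 1/16 / 17/20 = 5/68 ≈ 0.0735.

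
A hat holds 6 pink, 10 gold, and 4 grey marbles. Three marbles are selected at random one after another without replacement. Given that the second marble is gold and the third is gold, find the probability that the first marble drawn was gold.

P(first=gold and the second marble is gold and the third is gold) = (10/20)·(9/19)·(8/18) = 2/19.
P(E) = Σ over first color = 3/38 + 2/19 + 1/19 = 9/38.
By Bayes, P(first=gold | E) = 2/19 / 9/38 = 4/9 ≈ 0.4444.

4/9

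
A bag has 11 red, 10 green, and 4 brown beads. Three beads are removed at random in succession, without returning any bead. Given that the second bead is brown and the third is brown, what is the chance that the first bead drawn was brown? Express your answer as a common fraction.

P(first=brown and the second bead is brown and the third is brown) = (4/25)·(3/24)·(2/23) = 1/575.
P(E) = Σ over first color = 11/1150 + 1/115 + 1/575 = 1/50.
By Bayes, P(first=brown | E) = 1/575 / 1/50 = 2/23 ≈ 0.0870.

2/23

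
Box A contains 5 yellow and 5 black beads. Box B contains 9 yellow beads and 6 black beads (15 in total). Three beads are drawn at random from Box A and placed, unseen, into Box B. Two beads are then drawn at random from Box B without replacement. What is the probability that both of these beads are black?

74/459

Condition on how many of the transferred beads are black (from Box A: 5 black of 10; then Box B has 18 total).
  0 black: C(5,0)C(5,3)/C(10,3) = 1/12; then P = C(6,2)/C(18,2) = 5/51
  1 black: C(5,1)C(5,2)/C(10,3) = 5/12; then P = C(7,2)/C(18,2) = 7/51
  2 black: C(5,2)C(5,1)/C(10,3) = 5/12; then P = C(8,2)/C(18,2) = 28/153
  3 black: C(5,3)C(5,0)/C(10,3) = 1/12; then P = C(9,2)/C(18,2) = 4/17
P(both black) = 74/459 ≈ 0.1612.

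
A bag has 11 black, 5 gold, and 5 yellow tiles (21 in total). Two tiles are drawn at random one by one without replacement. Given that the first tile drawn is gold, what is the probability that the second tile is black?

11/20

After removing 1 gold, the bag has 11 black out of 20 remaining.
P(second is black | given) = 11/20 ≈ 0.5500.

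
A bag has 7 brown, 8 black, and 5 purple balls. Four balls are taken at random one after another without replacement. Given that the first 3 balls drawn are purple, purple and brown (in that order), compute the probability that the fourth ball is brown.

6/17

After removing 1 brown, 2 purple, the bag has 6 brown out of 17 remaining.
P(fourth is brown | given) = 6/17 ≈ 0.3529.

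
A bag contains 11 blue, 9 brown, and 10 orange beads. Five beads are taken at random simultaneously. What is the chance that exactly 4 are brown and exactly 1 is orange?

10/1131

Unordered draws without replacement: count favorable combinations over C(30,5).
Favorable = C(11,0) · C(9,4) · C(10,1) = 1260; total = C(30,5) = 142506.
P = 1260/142506 = 10/1131 ≈ 0.0088.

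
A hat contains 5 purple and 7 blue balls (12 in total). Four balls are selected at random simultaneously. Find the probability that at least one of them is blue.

Use the complement: P(at least one blue) = 1 − P(no blue).
P(none) = C(5,4)/C(12,4) = 5/495.
So P = 1 − 5/495 = 98/99 ≈ 0.9899.

98/99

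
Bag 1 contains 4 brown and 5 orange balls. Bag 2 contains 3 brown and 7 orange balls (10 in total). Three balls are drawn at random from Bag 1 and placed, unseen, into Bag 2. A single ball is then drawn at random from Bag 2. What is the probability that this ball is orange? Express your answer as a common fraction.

2/3

Condition on how many of the transferred balls are orange (from Bag 1: 5 orange of 9; then Bag 2 has 13 total).
  0 orange: C(5,0)C(4,3)/C(9,3) = 1/21; then P = 7/13
  1 orange: C(5,1)C(4,2)/C(9,3) = 5/14; then P = 8/13
  2 orange: C(5,2)C(4,1)/C(9,3) = 10/21; then P = 9/13
  3 orange: C(5,3)C(4,0)/C(9,3) = 5/42; then P = 10/13
P(orange from Bag 2) = 2/3 ≈ 0.6667.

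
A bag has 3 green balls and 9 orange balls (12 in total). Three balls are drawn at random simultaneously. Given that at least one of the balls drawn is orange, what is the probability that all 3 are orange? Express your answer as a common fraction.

P(all 3 orange) = C(9,3)/C(12,3) = 21/55; P(at least one orange) = 1 − C(3,3)/C(12,3) = 219/220.
Since 'all 3 orange' ⊆ 'at least one orange', P(all 3 | at least one) = 21/55 / 219/220 = 28/73 ≈ 0.3836.

28/73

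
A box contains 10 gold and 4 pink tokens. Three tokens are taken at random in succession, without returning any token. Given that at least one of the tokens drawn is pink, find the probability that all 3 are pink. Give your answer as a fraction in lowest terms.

1/61

P(all 3 pink) = C(4,3)/C(14,3) = 1/91; P(at least one pink) = 1 − C(10,3)/C(14,3) = 61/91.
Since 'all 3 pink' ⊆ 'at least one pink', P(all 3 | at least one) = 1/91 / 61/91 = 1/61 ≈ 0.0164.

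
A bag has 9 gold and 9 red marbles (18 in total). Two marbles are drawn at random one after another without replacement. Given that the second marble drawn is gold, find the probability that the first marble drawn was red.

9/17

P(first=red and the second marble drawn is gold) = (9/18)·(9/17) = 9/34.
P(the second marble drawn is gold) = Σ over first color = 4/17 + 9/34 = 1/2.
By Bayes, P(first=red | the second marble drawn is gold) = 9/34 / 1/2 = 9/17 ≈ 0.5294.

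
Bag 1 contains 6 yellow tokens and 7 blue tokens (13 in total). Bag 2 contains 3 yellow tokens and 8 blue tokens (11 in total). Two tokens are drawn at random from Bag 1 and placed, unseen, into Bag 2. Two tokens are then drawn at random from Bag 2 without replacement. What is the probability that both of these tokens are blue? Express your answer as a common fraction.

Condition on how many of the transferred tokens are blue (from Bag 1: 7 blue of 13; then Bag 2 has 13 total).
  0 blue: C(7,0)C(6,2)/C(13,2) = 5/26; then P = C(8,2)/C(13,2) = 14/39
  1 blue: C(7,1)C(6,1)/C(13,2) = 7/13; then P = C(9,2)/C(13,2) = 6/13
  2 blue: C(7,2)C(6,0)/C(13,2) = 7/26; then P = C(10,2)/C(13,2) = 15/26
P(both blue) = 959/2028 ≈ 0.4729.

959/2028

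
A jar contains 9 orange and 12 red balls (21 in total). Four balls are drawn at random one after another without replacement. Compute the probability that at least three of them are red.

Sum the hypergeometric tail for j = 3,…,4 red balls.
Favorable = C(12,3)·C(9,1) + C(12,4)·C(9,0) = 2475; total = C(21,4) = 5985.
P = 2475/5985 = 55/133 ≈ 0.4135.

55/133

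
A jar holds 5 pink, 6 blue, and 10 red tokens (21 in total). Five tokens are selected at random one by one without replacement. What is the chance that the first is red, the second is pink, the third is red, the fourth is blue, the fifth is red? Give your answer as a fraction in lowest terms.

20/2261

Multiply the conditional probability of each draw in order, without replacement, so each draw removes one from its color and from the total.
P = (10/21) · (5/20) · (9/19) · (6/18) · (8/17) = 20/2261 ≈ 0.0088.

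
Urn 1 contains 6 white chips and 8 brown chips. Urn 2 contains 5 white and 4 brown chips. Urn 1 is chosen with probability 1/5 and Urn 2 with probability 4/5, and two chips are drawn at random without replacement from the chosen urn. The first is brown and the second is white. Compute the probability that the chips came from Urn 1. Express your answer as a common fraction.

P(E | Urn 1) = 24/91; P(E | Urn 2) = 5/18.
P(E) = 1/5·24/91 + 4/5·5/18 = 1126/4095.
By Bayes' rule, P(Urn 1 | E) = 24/455 / 1126/4095 = 108/563 ≈ 0.1918.

108/563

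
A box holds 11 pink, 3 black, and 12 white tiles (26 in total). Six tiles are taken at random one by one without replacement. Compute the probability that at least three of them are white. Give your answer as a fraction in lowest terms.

137/230

Sum the hypergeometric tail for j = 3,…,6 white tiles.
Favorable = C(12,3)·C(14,3) + C(12,4)·C(14,2) + C(12,5)·C(14,1) + C(12,6)·C(14,0) = 137137; total = C(26,6) = 230230.
P = 137137/230230 = 137/230 ≈ 0.5957.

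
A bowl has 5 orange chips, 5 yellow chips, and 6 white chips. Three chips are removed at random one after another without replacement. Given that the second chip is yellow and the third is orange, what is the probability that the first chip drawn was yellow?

P(first=yellow and the second chip is yellow and the third is orange) = (5/16)·(4/15)·(5/14) = 5/168.
P(E) = Σ over first color = 5/168 + 5/168 + 5/112 = 5/48.
By Bayes, P(first=yellow | E) = 5/168 / 5/48 = 2/7 ≈ 0.2857.

2/7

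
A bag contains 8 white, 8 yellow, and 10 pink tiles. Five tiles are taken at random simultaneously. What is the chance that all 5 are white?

Unordered draws without replacement: count favorable combinations over C(26,5).
Favorable = C(8,5) · C(8,0) · C(10,0) = 56; total = C(26,5) = 65780.
P = 56/65780 = 14/16445 ≈ 0.0009.

14/16445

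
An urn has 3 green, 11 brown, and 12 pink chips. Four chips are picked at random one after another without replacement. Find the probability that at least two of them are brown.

66/115

Sum the hypergeometric tail for j = 2,…,4 brown chips.
Favorable = C(11,2)·C(15,2) + C(11,3)·C(15,1) + C(11,4)·C(15,0) = 8580; total = C(26,4) = 14950.
P = 8580/14950 = 66/115 ≈ 0.5739.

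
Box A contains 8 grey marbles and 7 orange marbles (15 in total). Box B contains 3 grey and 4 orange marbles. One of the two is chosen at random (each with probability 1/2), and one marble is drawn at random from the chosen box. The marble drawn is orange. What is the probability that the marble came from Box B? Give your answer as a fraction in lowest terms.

P(orange | Box A) = 7/15; P(orange | Box B) = 4/7.
P(orange) = 1/2·7/15 + 1/2·4/7 = 109/210.
By Bayes' rule, P(Box B | orange) = 2/7 / 109/210 = 60/109 ≈ 0.5505.

60/109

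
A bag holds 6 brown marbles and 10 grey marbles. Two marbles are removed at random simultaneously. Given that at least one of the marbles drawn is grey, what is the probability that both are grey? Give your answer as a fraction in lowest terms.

3/7

P(both grey) = C(10,2)/C(16,2) = 3/8; P(at least one grey) = 1 − C(6,2)/C(16,2) = 7/8.
Since 'both grey' ⊆ 'at least one grey', P(both | at least one) = 3/8 / 7/8 = 3/7 ≈ 0.4286.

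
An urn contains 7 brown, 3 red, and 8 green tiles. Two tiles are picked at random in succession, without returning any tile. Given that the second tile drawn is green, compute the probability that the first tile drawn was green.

P(first=green and the second tile drawn is green) = (8/18)·(7/17) = 28/153.
P(the second tile drawn is green) = Σ over first color = 28/153 + 4/51 + 28/153 = 4/9.
By Bayes, P(first=green | the second tile drawn is green) = 28/153 / 4/9 = 7/17 ≈ 0.4118.

7/17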